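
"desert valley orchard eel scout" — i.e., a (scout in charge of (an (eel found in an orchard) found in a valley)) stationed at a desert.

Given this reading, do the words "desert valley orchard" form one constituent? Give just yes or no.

The top-level split is [desert] [valley orchard eel scout]; the full structure is [desert [[valley [orchard eel]] scout]].
"desert valley orchard" straddles a constituent boundary, so it is not a single unit.

no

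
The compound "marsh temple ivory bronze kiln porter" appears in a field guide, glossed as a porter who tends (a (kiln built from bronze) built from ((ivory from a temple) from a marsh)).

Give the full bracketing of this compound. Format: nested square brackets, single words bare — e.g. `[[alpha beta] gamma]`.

[[[marsh [temple ivory]] [bronze kiln]] porter]

The outermost head in the paraphrase is "porter", modified by "marsh temple ivory bronze kiln".
Within "marsh temple ivory bronze kiln", the head is "kiln" (specifically "bronze kiln") and the modifier is "marsh temple ivory".
Within "marsh temple ivory", the head is "ivory" (specifically "temple ivory") and the modifier is "marsh".
Within "temple ivory", the head is "ivory" and the modifier is "temple".
Within "bronze kiln", the head is "kiln" and the modifier is "bronze".
Assembled: [[[marsh [temple ivory]] [bronze kiln]] porter].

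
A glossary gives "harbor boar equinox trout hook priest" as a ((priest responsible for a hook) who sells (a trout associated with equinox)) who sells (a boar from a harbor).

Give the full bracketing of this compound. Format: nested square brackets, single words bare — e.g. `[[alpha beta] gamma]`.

The outermost head in the paraphrase is "priest" (specifically "equinox trout hook priest"), modified by "harbor boar".
Within "harbor boar", the head is "boar" and the modifier is "harbor".
Within "equinox trout hook priest", the head is "priest" (specifically "hook priest") and the modifier is "equinox trout".
Within "equinox trout", the head is "trout" and the modifier is "equinox".
Within "hook priest", the head is "priest" and the modifier is "hook".
Putting it together: [[harbor boar] [[equinox trout] [hook priest]]].

[[harbor boar] [[equinox trout] [hook priest]]]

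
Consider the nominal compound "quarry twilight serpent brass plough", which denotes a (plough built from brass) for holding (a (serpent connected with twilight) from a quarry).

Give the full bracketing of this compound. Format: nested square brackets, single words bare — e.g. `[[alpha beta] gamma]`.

[[quarry [twilight serpent]] [brass plough]]

Overall it is a kind of plough (specifically "brass plough"); the modifier is "quarry twilight serpent".
Within "quarry twilight serpent", the head is "serpent" (specifically "twilight serpent") and the modifier is "quarry".
Within "twilight serpent", the head is "serpent" and the modifier is "twilight".
Within "brass plough", the head is "plough" and the modifier is "brass".
So the structure is [[quarry [twilight serpent]] [brass plough]].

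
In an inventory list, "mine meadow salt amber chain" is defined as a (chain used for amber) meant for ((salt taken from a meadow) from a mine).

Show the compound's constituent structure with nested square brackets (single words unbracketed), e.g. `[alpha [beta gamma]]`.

[[mine [meadow salt]] [amber chain]]

Overall it is a kind of chain (specifically "amber chain"); the modifier is "mine meadow salt".
Within "mine meadow salt", the head is "salt" (specifically "meadow salt") and the modifier is "mine".
Within "meadow salt", the head is "salt" and the modifier is "meadow".
Within "amber chain", the head is "chain" and the modifier is "amber".
So the structure is [[mine [meadow salt]] [amber chain]].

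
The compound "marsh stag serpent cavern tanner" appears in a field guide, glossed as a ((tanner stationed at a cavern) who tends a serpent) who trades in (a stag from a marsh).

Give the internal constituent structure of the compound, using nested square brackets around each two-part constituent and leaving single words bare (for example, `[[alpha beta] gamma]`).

The outermost head in the paraphrase is "tanner" (specifically "serpent cavern tanner"), modified by "marsh stag".
Within "marsh stag", the head is "stag" and the modifier is "marsh".
Within "serpent cavern tanner", the head is "tanner" (specifically "cavern tanner") and the modifier is "serpent".
Within "cavern tanner", the head is "tanner" and the modifier is "cavern".
So the structure is [[marsh stag] [serpent [cavern tanner]]].

[[marsh stag] [serpent [cavern tanner]]]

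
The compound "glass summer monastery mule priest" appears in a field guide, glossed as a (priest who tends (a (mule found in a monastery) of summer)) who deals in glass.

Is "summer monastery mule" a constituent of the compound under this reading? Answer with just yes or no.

yes

The paraphrase groups the words so that "summer monastery mule" is one unit: it corresponds to a single parenthesized sub-phrase.
The full structure is [glass [[summer [monastery mule]] priest]], in which [summer monastery mule] is a constituent.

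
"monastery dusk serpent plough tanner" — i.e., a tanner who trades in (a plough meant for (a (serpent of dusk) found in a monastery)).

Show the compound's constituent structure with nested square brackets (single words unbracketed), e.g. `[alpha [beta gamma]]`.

Whole compound: head "tanner", modifier "monastery dusk serpent plough".
"monastery dusk serpent plough" → head "plough", modifier "monastery dusk serpent".
"monastery dusk serpent" → head "serpent" (specifically "dusk serpent"), modifier "monastery".
"dusk serpent" → head "serpent", modifier "dusk".
So the structure is [[[monastery [dusk serpent]] plough] tanner].

[[[monastery [dusk serpent]] plough] tanner]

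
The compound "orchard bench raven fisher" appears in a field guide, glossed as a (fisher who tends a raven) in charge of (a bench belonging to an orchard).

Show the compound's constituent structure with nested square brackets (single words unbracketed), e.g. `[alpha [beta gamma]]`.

The outermost head in the paraphrase is "fisher" (specifically "raven fisher"), modified by "orchard bench".
"orchard bench" → head "bench", modifier "orchard".
"raven fisher" → head "fisher", modifier "raven".
Putting it together: [[orchard bench] [raven fisher]].

[[orchard bench] [raven fisher]]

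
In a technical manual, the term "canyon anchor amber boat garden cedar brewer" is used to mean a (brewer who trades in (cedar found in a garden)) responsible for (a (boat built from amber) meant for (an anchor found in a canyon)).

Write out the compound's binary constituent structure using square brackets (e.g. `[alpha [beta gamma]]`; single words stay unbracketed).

At the top level: head "brewer" (specifically "garden cedar brewer"); modifier "canyon anchor amber boat".
Within "canyon anchor amber boat", the head is "boat" (specifically "amber boat") and the modifier is "canyon anchor".
Within "canyon anchor", the head is "anchor" and the modifier is "canyon".
Within "amber boat", the head is "boat" and the modifier is "amber".
Within "garden cedar brewer", the head is "brewer" and the modifier is "garden cedar".
Within "garden cedar", the head is "cedar" and the modifier is "garden".
Putting it together: [[[canyon anchor] [amber boat]] [[garden cedar] brewer]].

[[[canyon anchor] [amber boat]] [[garden cedar] brewer]]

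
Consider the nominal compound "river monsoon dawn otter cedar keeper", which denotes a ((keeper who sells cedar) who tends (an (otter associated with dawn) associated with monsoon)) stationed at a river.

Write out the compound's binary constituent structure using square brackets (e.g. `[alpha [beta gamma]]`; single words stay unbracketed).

[river [[monsoon [dawn otter]] [cedar keeper]]]

The outermost head in the paraphrase is "keeper" (specifically "monsoon dawn otter cedar keeper"), modified by "river".
Within "monsoon dawn otter cedar keeper", the head is "keeper" (specifically "cedar keeper") and the modifier is "monsoon dawn otter".
Within "monsoon dawn otter", the head is "otter" (specifically "dawn otter") and the modifier is "monsoon".
Within "dawn otter", the head is "otter" and the modifier is "dawn".
Within "cedar keeper", the head is "keeper" and the modifier is "cedar".
So the structure is [river [[monsoon [dawn otter]] [cedar keeper]]].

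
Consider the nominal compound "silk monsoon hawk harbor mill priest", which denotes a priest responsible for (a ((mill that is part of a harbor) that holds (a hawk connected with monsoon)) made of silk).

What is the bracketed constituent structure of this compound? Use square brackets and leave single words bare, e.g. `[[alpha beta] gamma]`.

The outermost head in the paraphrase is "priest", modified by "silk monsoon hawk harbor mill".
"silk monsoon hawk harbor mill" → head "mill" (specifically "monsoon hawk harbor mill"), modifier "silk".
"monsoon hawk harbor mill" → head "mill" (specifically "harbor mill"), modifier "monsoon hawk".
"monsoon hawk" → head "hawk", modifier "monsoon".
"harbor mill" → head "mill", modifier "harbor".
So the structure is [[silk [[monsoon hawk] [harbor mill]]] priest].

[[silk [[monsoon hawk] [harbor mill]]] priest]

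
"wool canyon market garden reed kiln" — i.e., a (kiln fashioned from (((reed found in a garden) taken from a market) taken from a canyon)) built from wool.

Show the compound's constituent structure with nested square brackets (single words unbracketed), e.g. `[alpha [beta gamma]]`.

Whole compound: head "kiln" (specifically "canyon market garden reed kiln"), modifier "wool".
"canyon market garden reed kiln" → head "kiln", modifier "canyon market garden reed".
"canyon market garden reed" → head "reed" (specifically "market garden reed"), modifier "canyon".
"market garden reed" → head "reed" (specifically "garden reed"), modifier "market".
"garden reed" → head "reed", modifier "garden".
So the structure is [wool [[canyon [market [garden reed]]] kiln]].

[wool [[canyon [market [garden reed]]] kiln]]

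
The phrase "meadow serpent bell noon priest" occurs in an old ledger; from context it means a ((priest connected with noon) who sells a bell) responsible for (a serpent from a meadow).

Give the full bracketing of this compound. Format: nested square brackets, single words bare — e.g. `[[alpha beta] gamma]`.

[[meadow serpent] [bell [noon priest]]]

At the top level: head "priest" (specifically "bell noon priest"); modifier "meadow serpent".
Inside "meadow serpent": head "serpent", modifier "meadow".
Inside "bell noon priest": head "priest" (specifically "noon priest"), modifier "bell".
Inside "noon priest": head "priest", modifier "noon".
Putting it together: [[meadow serpent] [bell [noon priest]]].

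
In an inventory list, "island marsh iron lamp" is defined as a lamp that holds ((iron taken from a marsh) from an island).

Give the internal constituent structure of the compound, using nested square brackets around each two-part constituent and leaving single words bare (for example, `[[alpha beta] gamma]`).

At the top level: head "lamp"; modifier "island marsh iron".
Inside "island marsh iron": head "iron" (specifically "marsh iron"), modifier "island".
Inside "marsh iron": head "iron", modifier "marsh".
Putting it together: [[island [marsh iron]] lamp].

[[island [marsh iron]] lamp]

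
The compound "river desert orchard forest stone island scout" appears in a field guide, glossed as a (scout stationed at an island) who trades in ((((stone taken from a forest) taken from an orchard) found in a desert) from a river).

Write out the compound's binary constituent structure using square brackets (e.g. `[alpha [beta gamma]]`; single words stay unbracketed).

Whole compound: head "scout" (specifically "island scout"), modifier "river desert orchard forest stone".
"river desert orchard forest stone" → head "stone" (specifically "desert orchard forest stone"), modifier "river".
"desert orchard forest stone" → head "stone" (specifically "orchard forest stone"), modifier "desert".
"orchard forest stone" → head "stone" (specifically "forest stone"), modifier "orchard".
"forest stone" → head "stone", modifier "forest".
"island scout" → head "scout", modifier "island".
Assembled: [[river [desert [orchard [forest stone]]]] [island scout]].

[[river [desert [orchard [forest stone]]]] [island scout]]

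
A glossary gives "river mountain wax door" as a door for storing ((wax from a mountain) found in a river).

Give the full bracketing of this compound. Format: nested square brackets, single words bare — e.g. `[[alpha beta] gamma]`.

[[river [mountain wax]] door]

Whole compound: head "door", modifier "river mountain wax".
"river mountain wax" → head "wax" (specifically "mountain wax"), modifier "river".
"mountain wax" → head "wax", modifier "mountain".
Assembled: [[river [mountain wax]] door].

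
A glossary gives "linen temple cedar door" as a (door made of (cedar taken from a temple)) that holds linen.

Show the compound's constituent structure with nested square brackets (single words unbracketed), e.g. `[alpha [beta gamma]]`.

[linen [[temple cedar] door]]

Overall it is a kind of door (specifically "temple cedar door"); the modifier is "linen".
"temple cedar door" → head "door", modifier "temple cedar".
"temple cedar" → head "cedar", modifier "temple".
Assembled: [linen [[temple cedar] door]].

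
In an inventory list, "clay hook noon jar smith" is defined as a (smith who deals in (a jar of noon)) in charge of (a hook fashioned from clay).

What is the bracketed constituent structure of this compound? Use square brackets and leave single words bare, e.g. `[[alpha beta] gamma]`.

Overall it is a kind of smith (specifically "noon jar smith"); the modifier is "clay hook".
Within "clay hook", the head is "hook" and the modifier is "clay".
Within "noon jar smith", the head is "smith" and the modifier is "noon jar".
Within "noon jar", the head is "jar" and the modifier is "noon".
Assembled: [[clay hook] [[noon jar] smith]].

[[clay hook] [[noon jar] smith]]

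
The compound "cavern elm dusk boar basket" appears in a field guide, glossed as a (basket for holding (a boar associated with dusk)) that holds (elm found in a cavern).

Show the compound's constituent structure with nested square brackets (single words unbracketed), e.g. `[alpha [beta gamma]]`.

Whole compound: head "basket" (specifically "dusk boar basket"), modifier "cavern elm".
Within "cavern elm", the head is "elm" and the modifier is "cavern".
Within "dusk boar basket", the head is "basket" and the modifier is "dusk boar".
Within "dusk boar", the head is "boar" and the modifier is "dusk".
Assembled: [[cavern elm] [[dusk boar] basket]].

[[cavern elm] [[dusk boar] basket]]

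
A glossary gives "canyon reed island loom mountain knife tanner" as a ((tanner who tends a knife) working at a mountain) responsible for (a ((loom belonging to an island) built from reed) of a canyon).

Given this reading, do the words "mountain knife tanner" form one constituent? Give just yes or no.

The paraphrase groups the words so that "mountain knife tanner" is one unit: it corresponds to a single parenthesized sub-phrase.
The full structure is [[canyon [reed [island loom]]] [mountain [knife tanner]]], in which [mountain knife tanner] is a constituent.

yes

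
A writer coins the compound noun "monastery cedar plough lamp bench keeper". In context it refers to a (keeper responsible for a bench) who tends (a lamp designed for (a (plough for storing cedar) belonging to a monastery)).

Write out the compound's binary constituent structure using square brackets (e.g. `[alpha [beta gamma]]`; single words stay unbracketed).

[[[monastery [cedar plough]] lamp] [bench keeper]]

Whole compound: head "keeper" (specifically "bench keeper"), modifier "monastery cedar plough lamp".
"monastery cedar plough lamp" → head "lamp", modifier "monastery cedar plough".
"monastery cedar plough" → head "plough" (specifically "cedar plough"), modifier "monastery".
"cedar plough" → head "plough", modifier "cedar".
"bench keeper" → head "keeper", modifier "bench".
Putting it together: [[[monastery [cedar plough]] lamp] [bench keeper]].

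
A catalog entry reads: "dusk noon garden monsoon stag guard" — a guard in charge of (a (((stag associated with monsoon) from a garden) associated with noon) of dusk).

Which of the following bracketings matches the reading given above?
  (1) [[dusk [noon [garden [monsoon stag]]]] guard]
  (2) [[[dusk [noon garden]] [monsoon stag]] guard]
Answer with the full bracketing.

[[dusk [noon [garden [monsoon stag]]]] guard]

The paraphrase's head is the "guard" part ("guard"); its modifier is "dusk noon garden monsoon stag".
That top-level split, carried through the inner groups, gives [[dusk [noon [garden [monsoon stag]]]] guard].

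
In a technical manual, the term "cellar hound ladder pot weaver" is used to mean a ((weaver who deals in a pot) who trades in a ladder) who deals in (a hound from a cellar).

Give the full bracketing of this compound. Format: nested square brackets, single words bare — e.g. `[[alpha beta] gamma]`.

[[cellar hound] [ladder [pot weaver]]]

Whole compound: head "weaver" (specifically "ladder pot weaver"), modifier "cellar hound".
Inside "cellar hound": head "hound", modifier "cellar".
Inside "ladder pot weaver": head "weaver" (specifically "pot weaver"), modifier "ladder".
Inside "pot weaver": head "weaver", modifier "pot".
Putting it together: [[cellar hound] [ladder [pot weaver]]].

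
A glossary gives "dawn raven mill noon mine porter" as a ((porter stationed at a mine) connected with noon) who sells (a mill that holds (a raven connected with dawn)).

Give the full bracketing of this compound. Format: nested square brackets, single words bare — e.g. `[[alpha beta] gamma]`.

The outermost head in the paraphrase is "porter" (specifically "noon mine porter"), modified by "dawn raven mill".
Within "dawn raven mill", the head is "mill" and the modifier is "dawn raven".
Within "dawn raven", the head is "raven" and the modifier is "dawn".
Within "noon mine porter", the head is "porter" (specifically "mine porter") and the modifier is "noon".
Within "mine porter", the head is "porter" and the modifier is "mine".
So the structure is [[[dawn raven] mill] [noon [mine porter]]].

[[[dawn raven] mill] [noon [mine porter]]]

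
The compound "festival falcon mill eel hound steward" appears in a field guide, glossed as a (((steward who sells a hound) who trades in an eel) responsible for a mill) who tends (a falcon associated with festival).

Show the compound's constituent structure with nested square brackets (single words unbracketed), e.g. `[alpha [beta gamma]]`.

[[festival falcon] [mill [eel [hound steward]]]]

Overall it is a kind of steward (specifically "mill eel hound steward"); the modifier is "festival falcon".
Inside "festival falcon": head "falcon", modifier "festival".
Inside "mill eel hound steward": head "steward" (specifically "eel hound steward"), modifier "mill".
Inside "eel hound steward": head "steward" (specifically "hound steward"), modifier "eel".
Inside "hound steward": head "steward", modifier "hound".
So the structure is [[festival falcon] [mill [eel [hound steward]]]].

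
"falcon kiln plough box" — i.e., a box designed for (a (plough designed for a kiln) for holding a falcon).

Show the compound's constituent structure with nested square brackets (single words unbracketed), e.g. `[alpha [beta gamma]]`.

[[falcon [kiln plough]] box]

Overall it is a kind of box; the modifier is "falcon kiln plough".
Inside "falcon kiln plough": head "plough" (specifically "kiln plough"), modifier "falcon".
Inside "kiln plough": head "plough", modifier "kiln".
Assembled: [[falcon [kiln plough]] box].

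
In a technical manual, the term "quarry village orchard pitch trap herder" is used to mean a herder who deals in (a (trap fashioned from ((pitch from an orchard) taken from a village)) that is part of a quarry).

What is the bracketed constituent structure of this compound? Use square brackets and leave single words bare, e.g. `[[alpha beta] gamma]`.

At the top level: head "herder"; modifier "quarry village orchard pitch trap".
Inside "quarry village orchard pitch trap": head "trap" (specifically "village orchard pitch trap"), modifier "quarry".
Inside "village orchard pitch trap": head "trap", modifier "village orchard pitch".
Inside "village orchard pitch": head "pitch" (specifically "orchard pitch"), modifier "village".
Inside "orchard pitch": head "pitch", modifier "orchard".
Assembled: [[quarry [[village [orchard pitch]] trap]] herder].

[[quarry [[village [orchard pitch]] trap]] herder]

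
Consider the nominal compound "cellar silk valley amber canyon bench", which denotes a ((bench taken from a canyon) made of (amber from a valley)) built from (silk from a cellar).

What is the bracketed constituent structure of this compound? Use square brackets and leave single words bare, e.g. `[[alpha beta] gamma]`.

At the top level: head "bench" (specifically "valley amber canyon bench"); modifier "cellar silk".
Within "cellar silk", the head is "silk" and the modifier is "cellar".
Within "valley amber canyon bench", the head is "bench" (specifically "canyon bench") and the modifier is "valley amber".
Within "valley amber", the head is "amber" and the modifier is "valley".
Within "canyon bench", the head is "bench" and the modifier is "canyon".
So the structure is [[cellar silk] [[valley amber] [canyon bench]]].

[[cellar silk] [[valley amber] [canyon bench]]]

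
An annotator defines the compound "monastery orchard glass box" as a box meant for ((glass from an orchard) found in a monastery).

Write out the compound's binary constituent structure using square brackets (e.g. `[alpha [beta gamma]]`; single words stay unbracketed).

At the top level: head "box"; modifier "monastery orchard glass".
Within "monastery orchard glass", the head is "glass" (specifically "orchard glass") and the modifier is "monastery".
Within "orchard glass", the head is "glass" and the modifier is "orchard".
So the structure is [[monastery [orchard glass]] box].

[[monastery [orchard glass]] box]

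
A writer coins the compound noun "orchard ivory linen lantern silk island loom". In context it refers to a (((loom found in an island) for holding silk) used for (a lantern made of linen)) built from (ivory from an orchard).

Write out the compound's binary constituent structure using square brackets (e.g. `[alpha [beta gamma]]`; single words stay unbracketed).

At the top level: head "loom" (specifically "linen lantern silk island loom"); modifier "orchard ivory".
Within "orchard ivory", the head is "ivory" and the modifier is "orchard".
Within "linen lantern silk island loom", the head is "loom" (specifically "silk island loom") and the modifier is "linen lantern".
Within "linen lantern", the head is "lantern" and the modifier is "linen".
Within "silk island loom", the head is "loom" (specifically "island loom") and the modifier is "silk".
Within "island loom", the head is "loom" and the modifier is "island".
Assembled: [[orchard ivory] [[linen lantern] [silk [island loom]]]].

[[orchard ivory] [[linen lantern] [silk [island loom]]]]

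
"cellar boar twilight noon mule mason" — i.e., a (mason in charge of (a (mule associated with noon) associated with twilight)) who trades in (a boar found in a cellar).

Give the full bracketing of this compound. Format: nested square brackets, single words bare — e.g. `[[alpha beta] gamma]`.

Overall it is a kind of mason (specifically "twilight noon mule mason"); the modifier is "cellar boar".
Within "cellar boar", the head is "boar" and the modifier is "cellar".
Within "twilight noon mule mason", the head is "mason" and the modifier is "twilight noon mule".
Within "twilight noon mule", the head is "mule" (specifically "noon mule") and the modifier is "twilight".
Within "noon mule", the head is "mule" and the modifier is "noon".
So the structure is [[cellar boar] [[twilight [noon mule]] mason]].

[[cellar boar] [[twilight [noon mule]] mason]]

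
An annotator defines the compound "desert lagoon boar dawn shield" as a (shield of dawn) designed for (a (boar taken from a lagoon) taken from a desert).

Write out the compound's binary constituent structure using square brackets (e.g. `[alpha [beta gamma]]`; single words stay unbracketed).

Overall it is a kind of shield (specifically "dawn shield"); the modifier is "desert lagoon boar".
Within "desert lagoon boar", the head is "boar" (specifically "lagoon boar") and the modifier is "desert".
Within "lagoon boar", the head is "boar" and the modifier is "lagoon".
Within "dawn shield", the head is "shield" and the modifier is "dawn".
Putting it together: [[desert [lagoon boar]] [dawn shield]].

[[desert [lagoon boar]] [dawn shield]]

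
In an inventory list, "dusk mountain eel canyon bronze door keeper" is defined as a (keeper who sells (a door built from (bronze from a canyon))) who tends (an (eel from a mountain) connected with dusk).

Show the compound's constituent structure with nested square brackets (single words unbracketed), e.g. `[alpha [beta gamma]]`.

[[dusk [mountain eel]] [[[canyon bronze] door] keeper]]

At the top level: head "keeper" (specifically "canyon bronze door keeper"); modifier "dusk mountain eel".
Inside "dusk mountain eel": head "eel" (specifically "mountain eel"), modifier "dusk".
Inside "mountain eel": head "eel", modifier "mountain".
Inside "canyon bronze door keeper": head "keeper", modifier "canyon bronze door".
Inside "canyon bronze door": head "door", modifier "canyon bronze".
Inside "canyon bronze": head "bronze", modifier "canyon".
Assembled: [[dusk [mountain eel]] [[[canyon bronze] door] keeper]].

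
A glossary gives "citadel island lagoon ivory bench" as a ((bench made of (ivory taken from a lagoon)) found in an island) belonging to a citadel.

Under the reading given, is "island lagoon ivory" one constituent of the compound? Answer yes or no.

no

The top-level split is [citadel] [island lagoon ivory bench]; the full structure is [citadel [island [[lagoon ivory] bench]]].
"island lagoon ivory" straddles a constituent boundary, so it is not a single unit.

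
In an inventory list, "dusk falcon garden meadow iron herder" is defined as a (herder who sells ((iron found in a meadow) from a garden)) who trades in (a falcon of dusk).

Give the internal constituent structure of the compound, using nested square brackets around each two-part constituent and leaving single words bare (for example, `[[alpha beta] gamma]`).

Overall it is a kind of herder (specifically "garden meadow iron herder"); the modifier is "dusk falcon".
Inside "dusk falcon": head "falcon", modifier "dusk".
Inside "garden meadow iron herder": head "herder", modifier "garden meadow iron".
Inside "garden meadow iron": head "iron" (specifically "meadow iron"), modifier "garden".
Inside "meadow iron": head "iron", modifier "meadow".
Putting it together: [[dusk falcon] [[garden [meadow iron]] herder]].

[[dusk falcon] [[garden [meadow iron]] herder]]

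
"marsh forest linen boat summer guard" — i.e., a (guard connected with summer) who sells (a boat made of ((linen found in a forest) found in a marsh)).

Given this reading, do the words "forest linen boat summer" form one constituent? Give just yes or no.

no

The top-level split is [marsh forest linen boat] [summer guard]; the full structure is [[[marsh [forest linen]] boat] [summer guard]].
"forest linen boat summer" straddles a constituent boundary, so it is not a single unit.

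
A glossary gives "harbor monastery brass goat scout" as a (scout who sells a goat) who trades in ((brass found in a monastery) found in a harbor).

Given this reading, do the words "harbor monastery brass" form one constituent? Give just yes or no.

The paraphrase groups the words so that "harbor monastery brass" is one unit: it corresponds to a single parenthesized sub-phrase.
The full structure is [[harbor [monastery brass]] [goat scout]], in which [harbor monastery brass] is a constituent.

yes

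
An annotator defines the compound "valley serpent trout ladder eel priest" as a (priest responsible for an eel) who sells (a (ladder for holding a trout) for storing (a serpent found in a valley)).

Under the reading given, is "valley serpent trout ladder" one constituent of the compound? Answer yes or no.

yes

The paraphrase groups the words so that "valley serpent trout ladder" is one unit: it corresponds to a single parenthesized sub-phrase.
The full structure is [[[valley serpent] [trout ladder]] [eel priest]], in which [valley serpent trout ladder] is a constituent.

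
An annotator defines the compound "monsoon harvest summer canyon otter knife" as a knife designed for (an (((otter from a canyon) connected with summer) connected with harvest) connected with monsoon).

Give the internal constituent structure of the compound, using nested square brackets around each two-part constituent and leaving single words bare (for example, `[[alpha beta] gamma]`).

Overall it is a kind of knife; the modifier is "monsoon harvest summer canyon otter".
Inside "monsoon harvest summer canyon otter": head "otter" (specifically "harvest summer canyon otter"), modifier "monsoon".
Inside "harvest summer canyon otter": head "otter" (specifically "summer canyon otter"), modifier "harvest".
Inside "summer canyon otter": head "otter" (specifically "canyon otter"), modifier "summer".
Inside "canyon otter": head "otter", modifier "canyon".
Assembled: [[monsoon [harvest [summer [canyon otter]]]] knife].

[[monsoon [harvest [summer [canyon otter]]]] knife]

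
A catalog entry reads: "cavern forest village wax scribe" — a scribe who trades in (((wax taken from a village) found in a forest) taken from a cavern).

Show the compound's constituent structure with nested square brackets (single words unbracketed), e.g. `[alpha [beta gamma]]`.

[[cavern [forest [village wax]]] scribe]

The outermost head in the paraphrase is "scribe", modified by "cavern forest village wax".
Within "cavern forest village wax", the head is "wax" (specifically "forest village wax") and the modifier is "cavern".
Within "forest village wax", the head is "wax" (specifically "village wax") and the modifier is "forest".
Within "village wax", the head is "wax" and the modifier is "village".
So the structure is [[cavern [forest [village wax]]] scribe].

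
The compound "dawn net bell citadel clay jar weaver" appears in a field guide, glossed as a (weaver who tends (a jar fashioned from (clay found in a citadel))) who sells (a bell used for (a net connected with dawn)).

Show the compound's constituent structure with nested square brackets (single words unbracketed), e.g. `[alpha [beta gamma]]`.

Whole compound: head "weaver" (specifically "citadel clay jar weaver"), modifier "dawn net bell".
Inside "dawn net bell": head "bell", modifier "dawn net".
Inside "dawn net": head "net", modifier "dawn".
Inside "citadel clay jar weaver": head "weaver", modifier "citadel clay jar".
Inside "citadel clay jar": head "jar", modifier "citadel clay".
Inside "citadel clay": head "clay", modifier "citadel".
Putting it together: [[[dawn net] bell] [[[citadel clay] jar] weaver]].

[[[dawn net] bell] [[[citadel clay] jar] weaver]]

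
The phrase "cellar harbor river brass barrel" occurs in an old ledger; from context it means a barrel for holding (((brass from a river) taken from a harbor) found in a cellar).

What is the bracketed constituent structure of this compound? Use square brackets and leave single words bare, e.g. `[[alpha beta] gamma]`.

Whole compound: head "barrel", modifier "cellar harbor river brass".
"cellar harbor river brass" → head "brass" (specifically "harbor river brass"), modifier "cellar".
"harbor river brass" → head "brass" (specifically "river brass"), modifier "harbor".
"river brass" → head "brass", modifier "river".
Assembled: [[cellar [harbor [river brass]]] barrel].

[[cellar [harbor [river brass]]] barrel]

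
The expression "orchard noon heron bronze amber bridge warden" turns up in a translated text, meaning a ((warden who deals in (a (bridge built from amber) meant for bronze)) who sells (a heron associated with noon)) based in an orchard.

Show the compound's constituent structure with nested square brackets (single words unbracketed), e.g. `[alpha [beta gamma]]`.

[orchard [[noon heron] [[bronze [amber bridge]] warden]]]

Whole compound: head "warden" (specifically "noon heron bronze amber bridge warden"), modifier "orchard".
"noon heron bronze amber bridge warden" → head "warden" (specifically "bronze amber bridge warden"), modifier "noon heron".
"noon heron" → head "heron", modifier "noon".
"bronze amber bridge warden" → head "warden", modifier "bronze amber bridge".
"bronze amber bridge" → head "bridge" (specifically "amber bridge"), modifier "bronze".
"amber bridge" → head "bridge", modifier "amber".
So the structure is [orchard [[noon heron] [[bronze [amber bridge]] warden]]].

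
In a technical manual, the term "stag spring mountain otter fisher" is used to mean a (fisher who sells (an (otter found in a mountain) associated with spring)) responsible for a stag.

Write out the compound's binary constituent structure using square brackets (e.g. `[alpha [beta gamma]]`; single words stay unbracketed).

Whole compound: head "fisher" (specifically "spring mountain otter fisher"), modifier "stag".
"spring mountain otter fisher" → head "fisher", modifier "spring mountain otter".
"spring mountain otter" → head "otter" (specifically "mountain otter"), modifier "spring".
"mountain otter" → head "otter", modifier "mountain".
So the structure is [stag [[spring [mountain otter]] fisher]].

[stag [[spring [mountain otter]] fisher]]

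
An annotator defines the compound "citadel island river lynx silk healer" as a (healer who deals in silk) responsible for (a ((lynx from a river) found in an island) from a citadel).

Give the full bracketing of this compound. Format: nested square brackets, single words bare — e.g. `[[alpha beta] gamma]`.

[[citadel [island [river lynx]]] [silk healer]]

Whole compound: head "healer" (specifically "silk healer"), modifier "citadel island river lynx".
"citadel island river lynx" → head "lynx" (specifically "island river lynx"), modifier "citadel".
"island river lynx" → head "lynx" (specifically "river lynx"), modifier "island".
"river lynx" → head "lynx", modifier "river".
"silk healer" → head "healer", modifier "silk".
Assembled: [[citadel [island [river lynx]]] [silk healer]].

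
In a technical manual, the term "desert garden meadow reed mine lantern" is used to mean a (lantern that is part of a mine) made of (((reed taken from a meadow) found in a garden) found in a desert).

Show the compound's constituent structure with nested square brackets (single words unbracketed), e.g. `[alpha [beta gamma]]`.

Overall it is a kind of lantern (specifically "mine lantern"); the modifier is "desert garden meadow reed".
Within "desert garden meadow reed", the head is "reed" (specifically "garden meadow reed") and the modifier is "desert".
Within "garden meadow reed", the head is "reed" (specifically "meadow reed") and the modifier is "garden".
Within "meadow reed", the head is "reed" and the modifier is "meadow".
Within "mine lantern", the head is "lantern" and the modifier is "mine".
Putting it together: [[desert [garden [meadow reed]]] [mine lantern]].

[[desert [garden [meadow reed]]] [mine lantern]]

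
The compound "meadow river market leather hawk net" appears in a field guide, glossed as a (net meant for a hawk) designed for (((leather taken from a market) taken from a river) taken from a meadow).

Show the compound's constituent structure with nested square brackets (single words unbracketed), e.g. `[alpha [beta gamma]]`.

The outermost head in the paraphrase is "net" (specifically "hawk net"), modified by "meadow river market leather".
Inside "meadow river market leather": head "leather" (specifically "river market leather"), modifier "meadow".
Inside "river market leather": head "leather" (specifically "market leather"), modifier "river".
Inside "market leather": head "leather", modifier "market".
Inside "hawk net": head "net", modifier "hawk".
Putting it together: [[meadow [river [market leather]]] [hawk net]].

[[meadow [river [market leather]]] [hawk net]]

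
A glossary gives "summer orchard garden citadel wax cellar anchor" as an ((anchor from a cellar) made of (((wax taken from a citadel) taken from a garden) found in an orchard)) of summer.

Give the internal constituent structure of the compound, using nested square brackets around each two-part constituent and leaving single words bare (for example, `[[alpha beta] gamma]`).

[summer [[orchard [garden [citadel wax]]] [cellar anchor]]]

Whole compound: head "anchor" (specifically "orchard garden citadel wax cellar anchor"), modifier "summer".
Inside "orchard garden citadel wax cellar anchor": head "anchor" (specifically "cellar anchor"), modifier "orchard garden citadel wax".
Inside "orchard garden citadel wax": head "wax" (specifically "garden citadel wax"), modifier "orchard".
Inside "garden citadel wax": head "wax" (specifically "citadel wax"), modifier "garden".
Inside "citadel wax": head "wax", modifier "citadel".
Inside "cellar anchor": head "anchor", modifier "cellar".
So the structure is [summer [[orchard [garden [citadel wax]]] [cellar anchor]]].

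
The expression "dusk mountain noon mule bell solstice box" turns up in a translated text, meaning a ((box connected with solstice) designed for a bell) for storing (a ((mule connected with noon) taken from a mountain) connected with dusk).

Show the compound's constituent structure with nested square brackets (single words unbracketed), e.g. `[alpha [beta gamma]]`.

At the top level: head "box" (specifically "bell solstice box"); modifier "dusk mountain noon mule".
Inside "dusk mountain noon mule": head "mule" (specifically "mountain noon mule"), modifier "dusk".
Inside "mountain noon mule": head "mule" (specifically "noon mule"), modifier "mountain".
Inside "noon mule": head "mule", modifier "noon".
Inside "bell solstice box": head "box" (specifically "solstice box"), modifier "bell".
Inside "solstice box": head "box", modifier "solstice".
Assembled: [[dusk [mountain [noon mule]]] [bell [solstice box]]].

[[dusk [mountain [noon mule]]] [bell [solstice box]]]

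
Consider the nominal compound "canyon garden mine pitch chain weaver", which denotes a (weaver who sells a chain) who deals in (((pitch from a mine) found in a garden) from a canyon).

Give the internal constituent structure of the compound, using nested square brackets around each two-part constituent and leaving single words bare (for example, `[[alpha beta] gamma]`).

[[canyon [garden [mine pitch]]] [chain weaver]]

Overall it is a kind of weaver (specifically "chain weaver"); the modifier is "canyon garden mine pitch".
Within "canyon garden mine pitch", the head is "pitch" (specifically "garden mine pitch") and the modifier is "canyon".
Within "garden mine pitch", the head is "pitch" (specifically "mine pitch") and the modifier is "garden".
Within "mine pitch", the head is "pitch" and the modifier is "mine".
Within "chain weaver", the head is "weaver" and the modifier is "chain".
So the structure is [[canyon [garden [mine pitch]]] [chain weaver]].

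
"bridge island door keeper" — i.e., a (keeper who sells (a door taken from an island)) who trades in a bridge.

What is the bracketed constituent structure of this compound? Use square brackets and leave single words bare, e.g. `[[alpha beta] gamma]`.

[bridge [[island door] keeper]]

The outermost head in the paraphrase is "keeper" (specifically "island door keeper"), modified by "bridge".
Within "island door keeper", the head is "keeper" and the modifier is "island door".
Within "island door", the head is "door" and the modifier is "island".
So the structure is [bridge [[island door] keeper]].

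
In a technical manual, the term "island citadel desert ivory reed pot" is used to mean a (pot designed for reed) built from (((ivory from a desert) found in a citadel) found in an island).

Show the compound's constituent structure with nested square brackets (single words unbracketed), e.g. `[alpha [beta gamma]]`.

[[island [citadel [desert ivory]]] [reed pot]]

The outermost head in the paraphrase is "pot" (specifically "reed pot"), modified by "island citadel desert ivory".
Within "island citadel desert ivory", the head is "ivory" (specifically "citadel desert ivory") and the modifier is "island".
Within "citadel desert ivory", the head is "ivory" (specifically "desert ivory") and the modifier is "citadel".
Within "desert ivory", the head is "ivory" and the modifier is "desert".
Within "reed pot", the head is "pot" and the modifier is "reed".
Assembled: [[island [citadel [desert ivory]]] [reed pot]].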